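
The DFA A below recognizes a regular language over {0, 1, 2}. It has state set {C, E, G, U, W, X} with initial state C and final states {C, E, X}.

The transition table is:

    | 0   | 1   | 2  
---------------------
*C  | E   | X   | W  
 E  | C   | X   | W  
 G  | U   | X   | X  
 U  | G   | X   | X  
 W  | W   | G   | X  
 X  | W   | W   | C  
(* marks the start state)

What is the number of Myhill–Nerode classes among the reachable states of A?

All states are reachable from the start state.
Initial partition by acceptance: {C,E,X} | {G,U,W}.
On input 0, block {C,E,X} splits into {C,E} and {X}.
Refine {G,U,W} on symbol 1: members go to different blocks, giving {G,U} and {W}.
Stable partition: {C,E} | {G,U} | {X} | {W} — 4 equivalence classes.

4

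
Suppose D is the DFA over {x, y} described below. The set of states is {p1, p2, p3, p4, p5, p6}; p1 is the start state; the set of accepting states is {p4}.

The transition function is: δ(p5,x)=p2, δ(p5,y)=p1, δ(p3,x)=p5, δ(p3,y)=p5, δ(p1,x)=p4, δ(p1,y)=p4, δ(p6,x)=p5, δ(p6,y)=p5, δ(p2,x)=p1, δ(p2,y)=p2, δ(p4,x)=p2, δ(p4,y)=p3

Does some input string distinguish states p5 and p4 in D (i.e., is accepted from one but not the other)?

States {p6} cannot be reached from the start state, so discard them.
P0 = {p4} | {p1,p2,p3,p5}.
On input x, block {p1,p2,p3,p5} splits into {p2,p3,p5} and {p1}.
On input x, block {p2,p3,p5} splits into {p3,p5} and {p2}.
On input x, block {p3,p5} splits into {p3} and {p5}.
No further refinement is possible. Final partition (5 blocks): {p4} | {p3} | {p1} | {p2} | {p5}.
p5 and p4 end up in different blocks, so they are distinguishable. For instance, the string 'ε' is accepted from only p4.

Yes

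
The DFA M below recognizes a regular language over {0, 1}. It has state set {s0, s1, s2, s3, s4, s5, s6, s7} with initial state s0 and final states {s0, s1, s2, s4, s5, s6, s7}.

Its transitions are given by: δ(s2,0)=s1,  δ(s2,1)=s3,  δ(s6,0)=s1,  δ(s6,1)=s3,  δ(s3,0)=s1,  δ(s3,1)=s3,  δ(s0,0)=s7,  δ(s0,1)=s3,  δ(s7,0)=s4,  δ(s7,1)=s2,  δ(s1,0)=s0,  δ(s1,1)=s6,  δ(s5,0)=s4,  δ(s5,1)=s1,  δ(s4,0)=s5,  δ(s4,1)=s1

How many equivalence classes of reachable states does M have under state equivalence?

6

Every state is reachable, so we keep all 8.
Initial partition by acceptance: {s0,s1,s2,s4,s5,s6,s7} | {s3}.
Refine {s0,s1,s2,s4,s5,s6,s7} on symbol 1: members go to different blocks, giving {s1,s4,s5,s7} and {s0,s2,s6}.
Split {s1,s4,s5,s7} by δ(·,0) → {s4,s5,s7} and {s1}.
On input 1, block {s4,s5,s7} splits into {s4,s5} and {s7}.
On input 0, block {s0,s2,s6} splits into {s2,s6} and {s0}.
The partition is now stable with 6 blocks: {s4,s5} | {s3} | {s2,s6} | {s1} | {s7} | {s0}.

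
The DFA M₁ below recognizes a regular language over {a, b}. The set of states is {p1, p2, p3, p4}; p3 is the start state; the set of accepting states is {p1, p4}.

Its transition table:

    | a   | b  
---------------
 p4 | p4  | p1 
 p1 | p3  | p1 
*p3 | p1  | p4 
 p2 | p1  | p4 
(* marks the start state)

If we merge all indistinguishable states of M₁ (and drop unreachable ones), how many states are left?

3

Reachable states from the start: {p1,p3,p4}. Unreachable: {p2} — drop them.
Start with accepting vs non-accepting: {p1,p4} | {p3}.
Split {p1,p4} by δ(·,a) → {p1} and {p4}.
Stable partition: {p1} | {p3} | {p4} — 3 equivalence classes.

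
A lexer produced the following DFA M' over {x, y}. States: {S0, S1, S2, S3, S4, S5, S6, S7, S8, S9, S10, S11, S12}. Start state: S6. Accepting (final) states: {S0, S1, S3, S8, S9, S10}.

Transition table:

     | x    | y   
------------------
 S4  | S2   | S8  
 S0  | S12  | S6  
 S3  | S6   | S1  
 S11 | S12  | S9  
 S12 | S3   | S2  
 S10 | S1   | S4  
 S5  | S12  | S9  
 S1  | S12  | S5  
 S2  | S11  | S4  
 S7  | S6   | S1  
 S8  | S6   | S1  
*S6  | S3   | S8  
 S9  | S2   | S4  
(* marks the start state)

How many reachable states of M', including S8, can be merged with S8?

States {S0,S7,S10} cannot be reached from the start state, so discard them.
P0 = {S1,S3,S8,S9} | {S2,S4,S5,S6,S11,S12}.
On input y, block {S1,S3,S8,S9} splits into {S1,S9} and {S3,S8}.
Split {S2,S4,S5,S6,S11,S12} by δ(·,x) → {S2,S4,S5,S11} and {S6,S12}.
On input x, block {S1,S9} splits into {S1} and {S9}.
On input x, block {S2,S4,S5,S11} splits into {S2,S4} and {S5,S11}.
Split {S2,S4} by δ(·,x) → {S2} and {S4}.
Split {S6,S12} by δ(·,y) → {S6} and {S12}.
No further refinement is possible. Final partition (8 blocks): {S1} | {S2} | {S3,S8} | {S6} | {S9} | {S5,S11} | {S4} | {S12}.
The equivalence class containing S8 is {S3,S8}, of size 2.

2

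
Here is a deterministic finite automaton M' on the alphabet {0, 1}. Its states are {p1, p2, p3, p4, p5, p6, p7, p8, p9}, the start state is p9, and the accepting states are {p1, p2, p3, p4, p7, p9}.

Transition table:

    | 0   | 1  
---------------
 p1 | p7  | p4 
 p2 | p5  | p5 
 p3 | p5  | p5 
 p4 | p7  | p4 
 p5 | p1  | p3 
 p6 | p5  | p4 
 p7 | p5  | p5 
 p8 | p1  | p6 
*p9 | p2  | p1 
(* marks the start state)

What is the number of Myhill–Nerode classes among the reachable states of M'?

3

States {p6,p8} cannot be reached from the start state, so discard them.
Start with accepting vs non-accepting: {p1,p2,p3,p4,p7,p9} | {p5}.
Split {p1,p2,p3,p4,p7,p9} by δ(·,0) → {p1,p4,p9} and {p2,p3,p7}.
No further refinement is possible. Final partition (3 blocks): {p1,p4,p9} | {p5} | {p2,p3,p7}.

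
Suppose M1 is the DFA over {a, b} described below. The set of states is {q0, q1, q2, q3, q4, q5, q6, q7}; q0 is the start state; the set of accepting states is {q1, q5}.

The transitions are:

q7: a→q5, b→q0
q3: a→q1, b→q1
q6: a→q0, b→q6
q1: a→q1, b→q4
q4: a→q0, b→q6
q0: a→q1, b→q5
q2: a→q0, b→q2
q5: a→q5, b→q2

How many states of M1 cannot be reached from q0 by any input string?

2

Starting at q0 and following transitions, the reachable set is {q0, q1, q2, q4, q5, q6}. That leaves q3, q7 unreachable — 2 in total.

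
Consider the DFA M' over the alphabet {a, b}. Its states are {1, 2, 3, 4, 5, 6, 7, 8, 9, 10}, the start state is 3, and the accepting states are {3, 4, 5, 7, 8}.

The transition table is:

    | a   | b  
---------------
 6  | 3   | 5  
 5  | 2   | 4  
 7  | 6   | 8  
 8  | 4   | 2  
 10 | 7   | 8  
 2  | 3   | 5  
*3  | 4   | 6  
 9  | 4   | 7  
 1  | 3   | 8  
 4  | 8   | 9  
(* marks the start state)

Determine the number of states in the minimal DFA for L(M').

States {1,10} cannot be reached from the start state, so discard them.
Initial partition by acceptance: {3,4,5,7,8} | {2,6,9}.
Split {3,4,5,7,8} by δ(·,a) → {3,4,8} and {5,7}.
The partition is now stable with 3 blocks: {3,4,8} | {2,6,9} | {5,7}.

3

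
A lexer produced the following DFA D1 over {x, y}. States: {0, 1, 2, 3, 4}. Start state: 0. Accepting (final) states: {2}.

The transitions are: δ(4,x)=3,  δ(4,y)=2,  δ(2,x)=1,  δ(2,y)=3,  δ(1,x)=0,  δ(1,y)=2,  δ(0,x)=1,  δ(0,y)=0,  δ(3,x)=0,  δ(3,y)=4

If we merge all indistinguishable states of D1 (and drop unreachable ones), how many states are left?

5

All states are reachable from the start state.
Initial partition by acceptance: {2} | {0,1,3,4}.
On input y, block {0,1,3,4} splits into {0,3} and {1,4}.
Split {0,3} by δ(·,x) → {0} and {3}.
Split {1,4} by δ(·,x) → {1} and {4}.
Stable partition: {2} | {0} | {1} | {3} | {4} — 5 equivalence classes.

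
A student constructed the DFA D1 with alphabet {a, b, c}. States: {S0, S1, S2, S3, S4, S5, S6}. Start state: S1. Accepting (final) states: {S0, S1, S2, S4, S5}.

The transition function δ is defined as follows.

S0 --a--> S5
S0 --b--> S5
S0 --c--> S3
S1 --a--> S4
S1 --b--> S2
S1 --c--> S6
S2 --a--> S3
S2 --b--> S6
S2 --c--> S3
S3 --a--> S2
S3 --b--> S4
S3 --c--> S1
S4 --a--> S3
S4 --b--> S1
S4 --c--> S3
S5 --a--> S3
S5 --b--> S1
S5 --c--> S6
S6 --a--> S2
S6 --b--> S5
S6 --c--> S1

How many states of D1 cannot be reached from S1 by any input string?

1

Starting at S1 and following transitions, the reachable set is {S1, S2, S3, S4, S5, S6}. That leaves S0 unreachable — 1 in total.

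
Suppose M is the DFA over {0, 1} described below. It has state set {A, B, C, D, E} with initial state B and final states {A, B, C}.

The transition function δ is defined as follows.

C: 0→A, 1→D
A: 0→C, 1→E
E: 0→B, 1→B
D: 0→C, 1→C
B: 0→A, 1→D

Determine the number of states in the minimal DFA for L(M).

P0 = {A,B,C} | {D,E}.
Stable partition: {A,B,C} | {D,E} — 2 equivalence classes.

2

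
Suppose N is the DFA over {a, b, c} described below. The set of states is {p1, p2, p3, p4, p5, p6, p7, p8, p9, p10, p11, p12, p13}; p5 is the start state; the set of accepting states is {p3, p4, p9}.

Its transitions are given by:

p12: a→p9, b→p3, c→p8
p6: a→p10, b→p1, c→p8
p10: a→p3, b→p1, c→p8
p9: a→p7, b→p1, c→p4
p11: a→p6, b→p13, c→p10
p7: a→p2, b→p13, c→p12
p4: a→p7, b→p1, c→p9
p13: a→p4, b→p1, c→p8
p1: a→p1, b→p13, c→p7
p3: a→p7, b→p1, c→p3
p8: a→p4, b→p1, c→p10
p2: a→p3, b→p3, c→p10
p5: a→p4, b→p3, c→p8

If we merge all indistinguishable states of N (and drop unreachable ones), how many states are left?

Reachable states from the start: {p1,p2,p3,p4,p5,p7,p8,p9,p10,p12,p13}. Unreachable: {p6,p11} — drop them.
P0 = {p3,p4,p9} | {p1,p2,p5,p7,p8,p10,p12,p13}.
Split {p1,p2,p5,p7,p8,p10,p12,p13} by δ(·,a) → {p2,p5,p8,p10,p12,p13} and {p1,p7}.
On input b, block {p2,p5,p8,p10,p12,p13} splits into {p2,p5,p12} and {p8,p10,p13}.
Refine {p1,p7} on symbol a: members go to different blocks, giving {p1} and {p7}.
The partition is now stable with 5 blocks: {p3,p4,p9} | {p2,p5,p12} | {p1} | {p8,p10,p13} | {p7}.

5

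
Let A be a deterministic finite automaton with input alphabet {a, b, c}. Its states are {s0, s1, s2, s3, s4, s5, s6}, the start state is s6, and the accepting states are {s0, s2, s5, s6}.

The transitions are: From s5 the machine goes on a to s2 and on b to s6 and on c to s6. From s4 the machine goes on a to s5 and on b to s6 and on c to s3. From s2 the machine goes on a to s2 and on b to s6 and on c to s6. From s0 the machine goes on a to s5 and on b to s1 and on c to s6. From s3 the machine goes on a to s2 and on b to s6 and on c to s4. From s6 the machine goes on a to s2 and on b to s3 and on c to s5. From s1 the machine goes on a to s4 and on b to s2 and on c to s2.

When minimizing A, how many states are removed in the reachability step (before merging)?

2

No path from s6 leads to s0, s1; the other 5 states are all reachable.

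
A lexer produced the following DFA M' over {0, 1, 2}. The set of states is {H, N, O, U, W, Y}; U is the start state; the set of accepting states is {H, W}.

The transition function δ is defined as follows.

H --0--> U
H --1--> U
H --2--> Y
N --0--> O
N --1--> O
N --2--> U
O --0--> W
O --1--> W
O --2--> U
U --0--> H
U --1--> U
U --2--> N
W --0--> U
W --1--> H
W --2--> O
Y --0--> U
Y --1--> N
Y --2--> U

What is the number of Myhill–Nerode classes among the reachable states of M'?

P0 = {H,W} | {N,O,U,Y}.
Refine {H,W} on symbol 1: members go to different blocks, giving {H} and {W}.
On input 0, block {N,O,U,Y} splits into {N,Y} and {O} and {U}.
On input 0, block {N,Y} splits into {N} and {Y}.
No further refinement is possible. Final partition (6 blocks): {H} | {N} | {W} | {O} | {U} | {Y}.

6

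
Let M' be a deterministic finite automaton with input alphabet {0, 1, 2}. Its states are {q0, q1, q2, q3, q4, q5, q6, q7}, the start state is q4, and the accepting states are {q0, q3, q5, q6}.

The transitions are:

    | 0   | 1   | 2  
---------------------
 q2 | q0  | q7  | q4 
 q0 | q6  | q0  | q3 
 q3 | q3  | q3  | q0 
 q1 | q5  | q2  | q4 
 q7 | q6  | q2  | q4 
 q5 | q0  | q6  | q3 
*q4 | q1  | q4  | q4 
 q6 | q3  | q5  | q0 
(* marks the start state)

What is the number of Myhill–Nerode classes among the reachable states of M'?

3

P0 = {q0,q3,q5,q6} | {q1,q2,q4,q7}.
On input 0, block {q1,q2,q4,q7} splits into {q1,q2,q7} and {q4}.
The partition is now stable with 3 blocks: {q0,q3,q5,q6} | {q1,q2,q7} | {q4}.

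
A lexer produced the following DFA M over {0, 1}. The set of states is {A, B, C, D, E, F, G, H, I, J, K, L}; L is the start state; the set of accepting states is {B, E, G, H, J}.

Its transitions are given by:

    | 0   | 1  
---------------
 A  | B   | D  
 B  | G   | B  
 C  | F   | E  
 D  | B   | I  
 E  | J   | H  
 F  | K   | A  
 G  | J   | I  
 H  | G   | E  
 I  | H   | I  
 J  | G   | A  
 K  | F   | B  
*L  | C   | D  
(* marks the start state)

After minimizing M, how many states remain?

5

All states are reachable from the start state.
Initial partition by acceptance: {B,E,G,H,J} | {A,C,D,F,I,K,L}.
Split {B,E,G,H,J} by δ(·,1) → {B,E,H} and {G,J}.
On input 0, block {A,C,D,F,I,K,L} splits into {C,F,K,L} and {A,D,I}.
Split {C,F,K,L} by δ(·,1) → {C,K} and {F,L}.
Stable partition: {B,E,H} | {C,K} | {G,J} | {A,D,I} | {F,L} — 5 equivalence classes.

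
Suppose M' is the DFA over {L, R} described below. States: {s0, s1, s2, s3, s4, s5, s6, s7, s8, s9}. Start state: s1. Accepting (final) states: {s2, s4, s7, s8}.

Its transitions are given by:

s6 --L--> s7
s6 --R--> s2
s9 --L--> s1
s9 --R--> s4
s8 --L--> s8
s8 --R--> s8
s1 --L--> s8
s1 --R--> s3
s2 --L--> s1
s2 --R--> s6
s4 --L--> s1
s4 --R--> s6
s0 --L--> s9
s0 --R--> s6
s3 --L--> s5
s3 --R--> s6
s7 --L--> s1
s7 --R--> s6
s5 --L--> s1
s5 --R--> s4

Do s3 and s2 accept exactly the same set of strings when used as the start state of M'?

States {s0,s9} cannot be reached from the start state, so discard them.
P0 = {s2,s4,s7,s8} | {s1,s3,s5,s6}.
Split {s2,s4,s7,s8} by δ(·,L) → {s2,s4,s7} and {s8}.
Split {s1,s3,s5,s6} by δ(·,L) → {s3,s5} and {s1} and {s6}.
Split {s3,s5} by δ(·,L) → {s3} and {s5}.
Stable partition: {s2,s4,s7} | {s3} | {s8} | {s1} | {s6} | {s5} — 6 equivalence classes.
s3 and s2 end up in different blocks, so they are distinguishable. For instance, the string 'ε' is accepted from only s2.

No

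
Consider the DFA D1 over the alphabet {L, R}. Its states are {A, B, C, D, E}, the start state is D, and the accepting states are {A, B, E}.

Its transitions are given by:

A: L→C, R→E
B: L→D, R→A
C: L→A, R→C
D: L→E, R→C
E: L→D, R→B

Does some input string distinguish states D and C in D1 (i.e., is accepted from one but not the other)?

No

Start with accepting vs non-accepting: {A,B,E} | {C,D}.
No further refinement is possible. Final partition (2 blocks): {A,B,E} | {C,D}.
D and C lie in the same block of the stable partition, so they are equivalent — no string distinguishes them.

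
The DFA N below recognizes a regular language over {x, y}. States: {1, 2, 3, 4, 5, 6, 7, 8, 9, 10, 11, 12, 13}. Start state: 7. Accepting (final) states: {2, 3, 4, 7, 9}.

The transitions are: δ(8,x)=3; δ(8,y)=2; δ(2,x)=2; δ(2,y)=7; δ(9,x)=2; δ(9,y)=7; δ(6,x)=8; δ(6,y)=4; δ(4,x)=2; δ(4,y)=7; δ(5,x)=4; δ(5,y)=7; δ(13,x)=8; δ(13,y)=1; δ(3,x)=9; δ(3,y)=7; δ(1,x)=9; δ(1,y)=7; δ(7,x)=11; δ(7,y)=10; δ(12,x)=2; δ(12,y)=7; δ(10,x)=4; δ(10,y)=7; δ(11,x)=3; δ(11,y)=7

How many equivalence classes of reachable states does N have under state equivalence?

Reachable states from the start: {2,3,4,7,9,10,11}. Unreachable: {1,5,6,8,12,13} — drop them.
Initial partition by acceptance: {2,3,4,7,9} | {10,11}.
Split {2,3,4,7,9} by δ(·,x) → {2,3,4,9} and {7}.
No further refinement is possible. Final partition (3 blocks): {2,3,4,9} | {10,11} | {7}.

3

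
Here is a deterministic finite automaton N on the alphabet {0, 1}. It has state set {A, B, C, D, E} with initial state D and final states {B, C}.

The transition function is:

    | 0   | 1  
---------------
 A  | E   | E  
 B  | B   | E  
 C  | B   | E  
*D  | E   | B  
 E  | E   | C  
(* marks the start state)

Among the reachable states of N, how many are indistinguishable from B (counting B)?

2

States {A} cannot be reached from the start state, so discard them.
Start with accepting vs non-accepting: {B,C} | {D,E}.
Stable partition: {B,C} | {D,E} — 2 equivalence classes.
State B belongs to the block {B,C}, which has 2 states.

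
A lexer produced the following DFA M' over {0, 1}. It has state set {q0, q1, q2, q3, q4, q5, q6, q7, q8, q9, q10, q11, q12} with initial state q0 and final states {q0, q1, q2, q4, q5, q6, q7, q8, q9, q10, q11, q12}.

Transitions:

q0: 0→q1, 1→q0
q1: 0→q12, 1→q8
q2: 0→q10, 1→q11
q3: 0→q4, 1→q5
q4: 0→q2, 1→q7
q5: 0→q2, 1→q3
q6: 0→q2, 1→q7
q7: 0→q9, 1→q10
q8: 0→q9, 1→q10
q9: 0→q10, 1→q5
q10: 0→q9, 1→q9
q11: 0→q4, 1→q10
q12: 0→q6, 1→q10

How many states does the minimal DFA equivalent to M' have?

Every state is reachable, so we keep all 13.
Initial partition by acceptance: {q0,q1,q2,q4,q5,q6,q7,q8,q9,q10,q11,q12} | {q3}.
Refine {q0,q1,q2,q4,q5,q6,q7,q8,q9,q10,q11,q12} on symbol 1: members go to different blocks, giving {q0,q1,q2,q4,q6,q7,q8,q9,q10,q11,q12} and {q5}.
On input 1, block {q0,q1,q2,q4,q6,q7,q8,q9,q10,q11,q12} splits into {q0,q1,q2,q4,q6,q7,q8,q10,q11,q12} and {q9}.
On input 0, block {q0,q1,q2,q4,q6,q7,q8,q10,q11,q12} splits into {q0,q1,q2,q4,q6,q11,q12} and {q7,q8,q10}.
Refine {q0,q1,q2,q4,q6,q11,q12} on symbol 0: members go to different blocks, giving {q0,q1,q4,q6,q11,q12} and {q2}.
On input 0, block {q0,q1,q4,q6,q11,q12} splits into {q0,q1,q11,q12} and {q4,q6}.
On input 0, block {q0,q1,q11,q12} splits into {q0,q1} and {q11,q12}.
On input 0, block {q0,q1} splits into {q0} and {q1}.
Split {q7,q8,q10} by δ(·,1) → {q7,q8} and {q10}.
No further refinement is possible. Final partition (10 blocks): {q0} | {q3} | {q5} | {q9} | {q7,q8} | {q2} | {q4,q6} | {q11,q12} | {q1} | {q10}.

10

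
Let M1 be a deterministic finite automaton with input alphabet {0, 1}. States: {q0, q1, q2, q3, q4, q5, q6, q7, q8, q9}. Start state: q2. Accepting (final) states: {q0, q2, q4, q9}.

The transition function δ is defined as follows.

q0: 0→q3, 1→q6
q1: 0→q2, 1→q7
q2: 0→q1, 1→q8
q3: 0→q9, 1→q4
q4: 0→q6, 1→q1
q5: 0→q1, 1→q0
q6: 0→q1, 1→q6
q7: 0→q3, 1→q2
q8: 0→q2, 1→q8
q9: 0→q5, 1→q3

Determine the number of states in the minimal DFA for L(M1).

10

All states are reachable from the start state.
Start with accepting vs non-accepting: {q0,q2,q4,q9} | {q1,q3,q5,q6,q7,q8}.
Split {q1,q3,q5,q6,q7,q8} by δ(·,0) → {q1,q3,q8} and {q5,q6,q7}.
Split {q0,q2,q4,q9} by δ(·,0) → {q0,q2} and {q4,q9}.
On input 1, block {q0,q2} splits into {q0} and {q2}.
Split {q1,q3,q8} by δ(·,0) → {q1,q8} and {q3}.
Refine {q1,q8} on symbol 1: members go to different blocks, giving {q1} and {q8}.
On input 0, block {q5,q6,q7} splits into {q5,q6} and {q7}.
Split {q5,q6} by δ(·,1) → {q5} and {q6}.
On input 0, block {q4,q9} splits into {q4} and {q9}.
Stable partition: {q0} | {q1} | {q5} | {q4} | {q2} | {q3} | {q8} | {q7} | {q6} | {q9} — 10 equivalence classes.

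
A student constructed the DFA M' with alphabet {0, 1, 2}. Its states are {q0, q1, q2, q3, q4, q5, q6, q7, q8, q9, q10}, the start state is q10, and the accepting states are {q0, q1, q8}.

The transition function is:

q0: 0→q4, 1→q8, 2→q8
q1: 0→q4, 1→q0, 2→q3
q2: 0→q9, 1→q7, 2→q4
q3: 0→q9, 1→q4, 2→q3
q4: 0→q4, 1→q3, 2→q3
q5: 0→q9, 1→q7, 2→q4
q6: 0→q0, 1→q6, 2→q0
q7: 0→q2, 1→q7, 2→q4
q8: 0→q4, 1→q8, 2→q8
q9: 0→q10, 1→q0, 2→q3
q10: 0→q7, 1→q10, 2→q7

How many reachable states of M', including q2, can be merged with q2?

1

First remove the unreachable states {q1,q5,q6}; 8 states remain.
Start with accepting vs non-accepting: {q0,q8} | {q2,q3,q4,q7,q9,q10}.
Split {q2,q3,q4,q7,q9,q10} by δ(·,1) → {q2,q3,q4,q7,q10} and {q9}.
On input 0, block {q2,q3,q4,q7,q10} splits into {q4,q7,q10} and {q2,q3}.
Split {q4,q7,q10} by δ(·,0) → {q4,q10} and {q7}.
On input 0, block {q4,q10} splits into {q4} and {q10}.
Split {q2,q3} by δ(·,1) → {q2} and {q3}.
The partition is now stable with 7 blocks: {q0,q8} | {q4} | {q9} | {q2} | {q7} | {q10} | {q3}.
State q2 belongs to the block {q2}, which has 1 states.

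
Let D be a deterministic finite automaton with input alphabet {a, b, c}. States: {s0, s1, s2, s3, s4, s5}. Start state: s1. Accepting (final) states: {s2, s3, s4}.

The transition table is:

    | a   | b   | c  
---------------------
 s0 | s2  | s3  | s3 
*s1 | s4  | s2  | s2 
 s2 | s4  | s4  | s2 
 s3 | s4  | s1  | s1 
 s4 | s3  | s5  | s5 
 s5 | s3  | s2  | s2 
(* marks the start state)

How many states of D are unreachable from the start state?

1

Starting at s1 and following transitions, the reachable set is {s1, s2, s3, s4, s5}. That leaves s0 unreachable — 1 in total.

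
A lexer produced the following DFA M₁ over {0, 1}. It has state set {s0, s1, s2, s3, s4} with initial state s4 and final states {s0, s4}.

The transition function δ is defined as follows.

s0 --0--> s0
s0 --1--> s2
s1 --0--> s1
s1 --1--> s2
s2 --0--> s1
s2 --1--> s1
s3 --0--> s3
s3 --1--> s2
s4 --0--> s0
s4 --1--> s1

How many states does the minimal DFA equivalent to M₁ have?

First remove the unreachable states {s3}; 4 states remain.
Start with accepting vs non-accepting: {s0,s4} | {s1,s2}.
Stable partition: {s0,s4} | {s1,s2} — 2 equivalence classes.

2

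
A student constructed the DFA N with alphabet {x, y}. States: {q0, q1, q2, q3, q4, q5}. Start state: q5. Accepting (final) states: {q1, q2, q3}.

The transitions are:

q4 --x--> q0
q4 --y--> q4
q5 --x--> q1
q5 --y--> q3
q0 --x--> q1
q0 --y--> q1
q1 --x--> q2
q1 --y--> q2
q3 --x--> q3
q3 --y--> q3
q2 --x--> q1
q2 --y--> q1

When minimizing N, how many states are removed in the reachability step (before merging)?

2

Starting at q5 and following transitions, the reachable set is {q1, q2, q3, q5}. That leaves q0, q4 unreachable — 2 in total.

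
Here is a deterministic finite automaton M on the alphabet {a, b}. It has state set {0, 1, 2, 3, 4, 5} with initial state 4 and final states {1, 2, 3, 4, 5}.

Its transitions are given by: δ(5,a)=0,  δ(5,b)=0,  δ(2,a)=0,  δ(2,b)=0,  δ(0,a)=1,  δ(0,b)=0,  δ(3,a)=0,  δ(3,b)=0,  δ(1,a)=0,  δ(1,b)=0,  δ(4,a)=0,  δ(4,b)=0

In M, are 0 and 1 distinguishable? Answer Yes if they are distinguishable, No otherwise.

Yes

States {2,3,5} cannot be reached from the start state, so discard them.
Start with accepting vs non-accepting: {1,4} | {0}.
No further refinement is possible. Final partition (2 blocks): {1,4} | {0}.
0 and 1 end up in different blocks, so they are distinguishable. For instance, the string 'ε' is accepted from only 1.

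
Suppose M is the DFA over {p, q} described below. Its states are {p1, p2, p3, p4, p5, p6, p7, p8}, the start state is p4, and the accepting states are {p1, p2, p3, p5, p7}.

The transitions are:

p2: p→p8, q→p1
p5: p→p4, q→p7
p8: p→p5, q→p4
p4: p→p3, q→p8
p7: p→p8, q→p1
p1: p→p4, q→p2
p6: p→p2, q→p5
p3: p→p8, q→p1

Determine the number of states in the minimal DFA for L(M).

States {p6} cannot be reached from the start state, so discard them.
P0 = {p1,p2,p3,p5,p7} | {p4,p8}.
Stable partition: {p1,p2,p3,p5,p7} | {p4,p8} — 2 equivalence classes.

2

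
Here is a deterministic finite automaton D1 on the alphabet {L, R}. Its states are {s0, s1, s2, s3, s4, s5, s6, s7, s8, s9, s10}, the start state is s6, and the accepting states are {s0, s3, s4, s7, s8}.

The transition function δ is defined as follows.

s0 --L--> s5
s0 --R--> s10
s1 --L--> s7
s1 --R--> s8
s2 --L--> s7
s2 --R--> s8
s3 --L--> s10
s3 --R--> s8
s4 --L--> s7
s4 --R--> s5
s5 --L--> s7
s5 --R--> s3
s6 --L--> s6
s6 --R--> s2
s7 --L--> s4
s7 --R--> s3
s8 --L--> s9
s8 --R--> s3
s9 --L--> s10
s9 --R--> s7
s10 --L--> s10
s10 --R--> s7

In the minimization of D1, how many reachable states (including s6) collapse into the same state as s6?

1

States {s0,s1} cannot be reached from the start state, so discard them.
Start with accepting vs non-accepting: {s3,s4,s7,s8} | {s2,s5,s6,s9,s10}.
Refine {s3,s4,s7,s8} on symbol L: members go to different blocks, giving {s3,s8} and {s4,s7}.
On input L, block {s2,s5,s6,s9,s10} splits into {s6,s9,s10} and {s2,s5}.
Refine {s6,s9,s10} on symbol R: members go to different blocks, giving {s9,s10} and {s6}.
Split {s4,s7} by δ(·,R) → {s4} and {s7}.
The partition is now stable with 6 blocks: {s3,s8} | {s9,s10} | {s4} | {s2,s5} | {s6} | {s7}.
The equivalence class containing s6 is {s6}, of size 1.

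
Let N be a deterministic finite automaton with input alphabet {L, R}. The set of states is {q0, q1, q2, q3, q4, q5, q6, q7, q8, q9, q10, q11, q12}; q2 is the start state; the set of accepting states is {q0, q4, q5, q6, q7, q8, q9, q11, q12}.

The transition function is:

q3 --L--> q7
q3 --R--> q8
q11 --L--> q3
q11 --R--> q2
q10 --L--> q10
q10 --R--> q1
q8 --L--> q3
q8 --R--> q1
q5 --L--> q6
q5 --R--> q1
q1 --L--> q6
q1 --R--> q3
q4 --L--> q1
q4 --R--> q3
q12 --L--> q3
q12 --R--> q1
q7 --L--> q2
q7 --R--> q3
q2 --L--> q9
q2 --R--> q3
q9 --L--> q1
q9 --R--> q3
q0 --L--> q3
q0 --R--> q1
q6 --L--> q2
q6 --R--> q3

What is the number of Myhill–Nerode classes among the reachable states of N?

States {q0,q4,q5,q10,q11,q12} cannot be reached from the start state, so discard them.
Start with accepting vs non-accepting: {q6,q7,q8,q9} | {q1,q2,q3}.
Split {q1,q2,q3} by δ(·,R) → {q1,q2} and {q3}.
On input L, block {q6,q7,q8,q9} splits into {q6,q7,q9} and {q8}.
The partition is now stable with 4 blocks: {q6,q7,q9} | {q1,q2} | {q3} | {q8}.

4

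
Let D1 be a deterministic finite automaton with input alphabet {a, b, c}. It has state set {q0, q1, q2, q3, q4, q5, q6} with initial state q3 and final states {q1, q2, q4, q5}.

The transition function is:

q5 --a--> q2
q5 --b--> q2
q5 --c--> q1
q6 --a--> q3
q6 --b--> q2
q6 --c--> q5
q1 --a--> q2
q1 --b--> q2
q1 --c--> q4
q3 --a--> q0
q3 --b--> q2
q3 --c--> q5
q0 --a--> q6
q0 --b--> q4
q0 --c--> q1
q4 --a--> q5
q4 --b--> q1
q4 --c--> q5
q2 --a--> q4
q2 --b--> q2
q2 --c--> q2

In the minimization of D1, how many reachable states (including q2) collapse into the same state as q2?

Every state is reachable, so we keep all 7.
Initial partition by acceptance: {q1,q2,q4,q5} | {q0,q3,q6}.
No further refinement is possible. Final partition (2 blocks): {q1,q2,q4,q5} | {q0,q3,q6}.
The equivalence class containing q2 is {q1,q2,q4,q5}, of size 4.

4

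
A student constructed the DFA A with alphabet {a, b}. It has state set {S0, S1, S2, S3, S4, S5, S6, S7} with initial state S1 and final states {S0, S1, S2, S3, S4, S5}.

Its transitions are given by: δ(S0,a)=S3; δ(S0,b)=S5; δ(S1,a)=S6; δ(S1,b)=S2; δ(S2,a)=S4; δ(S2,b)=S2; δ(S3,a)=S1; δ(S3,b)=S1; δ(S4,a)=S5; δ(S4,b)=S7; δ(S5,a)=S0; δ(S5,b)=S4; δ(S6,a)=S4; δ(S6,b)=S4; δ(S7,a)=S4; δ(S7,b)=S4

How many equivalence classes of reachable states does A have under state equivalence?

Start with accepting vs non-accepting: {S0,S1,S2,S3,S4,S5} | {S6,S7}.
On input a, block {S0,S1,S2,S3,S4,S5} splits into {S0,S2,S3,S4,S5} and {S1}.
Split {S0,S2,S3,S4,S5} by δ(·,a) → {S0,S2,S4,S5} and {S3}.
Split {S0,S2,S4,S5} by δ(·,a) → {S2,S4,S5} and {S0}.
On input a, block {S2,S4,S5} splits into {S2,S4} and {S5}.
Refine {S2,S4} on symbol a: members go to different blocks, giving {S2} and {S4}.
The partition is now stable with 7 blocks: {S2} | {S6,S7} | {S1} | {S3} | {S0} | {S5} | {S4}.

7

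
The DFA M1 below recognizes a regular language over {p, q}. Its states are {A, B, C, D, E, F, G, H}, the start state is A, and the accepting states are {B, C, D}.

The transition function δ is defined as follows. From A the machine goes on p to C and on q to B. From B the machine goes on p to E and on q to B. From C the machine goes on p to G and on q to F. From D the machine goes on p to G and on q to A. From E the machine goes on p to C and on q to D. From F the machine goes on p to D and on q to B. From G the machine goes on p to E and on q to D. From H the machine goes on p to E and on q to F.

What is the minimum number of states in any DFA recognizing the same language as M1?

States {H} cannot be reached from the start state, so discard them.
Start with accepting vs non-accepting: {B,C,D} | {A,E,F,G}.
Split {B,C,D} by δ(·,q) → {C,D} and {B}.
Split {A,E,F,G} by δ(·,p) → {A,E,F} and {G}.
Refine {A,E,F} on symbol q: members go to different blocks, giving {A,F} and {E}.
No further refinement is possible. Final partition (5 blocks): {C,D} | {A,F} | {B} | {G} | {E}.

5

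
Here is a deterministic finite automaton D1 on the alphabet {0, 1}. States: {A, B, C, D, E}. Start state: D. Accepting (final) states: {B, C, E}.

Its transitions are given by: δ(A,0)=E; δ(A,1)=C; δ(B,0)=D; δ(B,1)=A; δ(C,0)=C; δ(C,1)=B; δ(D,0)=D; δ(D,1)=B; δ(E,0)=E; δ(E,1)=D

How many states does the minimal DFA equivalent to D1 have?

5

All states are reachable from the start state.
Start with accepting vs non-accepting: {B,C,E} | {A,D}.
On input 0, block {B,C,E} splits into {C,E} and {B}.
Split {C,E} by δ(·,1) → {C} and {E}.
On input 0, block {A,D} splits into {A} and {D}.
The partition is now stable with 5 blocks: {C} | {A} | {B} | {E} | {D}.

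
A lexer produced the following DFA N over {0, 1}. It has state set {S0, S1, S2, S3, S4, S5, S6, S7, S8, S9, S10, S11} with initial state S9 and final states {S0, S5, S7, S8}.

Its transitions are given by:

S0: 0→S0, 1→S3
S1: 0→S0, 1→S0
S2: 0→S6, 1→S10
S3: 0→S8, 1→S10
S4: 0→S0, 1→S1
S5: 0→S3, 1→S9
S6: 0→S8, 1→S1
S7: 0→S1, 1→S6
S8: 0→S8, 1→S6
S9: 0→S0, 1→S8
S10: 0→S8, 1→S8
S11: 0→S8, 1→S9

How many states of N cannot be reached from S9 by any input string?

No path from S9 leads to S2, S4, S5, S7, S11; the other 7 states are all reachable.

5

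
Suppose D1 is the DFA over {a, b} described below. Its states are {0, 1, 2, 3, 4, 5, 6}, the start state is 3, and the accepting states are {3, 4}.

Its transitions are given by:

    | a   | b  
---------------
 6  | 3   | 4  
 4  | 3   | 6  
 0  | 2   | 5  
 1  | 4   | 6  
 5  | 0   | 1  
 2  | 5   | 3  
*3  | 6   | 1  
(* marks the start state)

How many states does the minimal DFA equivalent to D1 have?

Reachable states from the start: {1,3,4,6}. Unreachable: {0,2,5} — drop them.
P0 = {3,4} | {1,6}.
Refine {3,4} on symbol a: members go to different blocks, giving {3} and {4}.
On input a, block {1,6} splits into {1} and {6}.
No further refinement is possible. Final partition (4 blocks): {3} | {1} | {4} | {6}.

4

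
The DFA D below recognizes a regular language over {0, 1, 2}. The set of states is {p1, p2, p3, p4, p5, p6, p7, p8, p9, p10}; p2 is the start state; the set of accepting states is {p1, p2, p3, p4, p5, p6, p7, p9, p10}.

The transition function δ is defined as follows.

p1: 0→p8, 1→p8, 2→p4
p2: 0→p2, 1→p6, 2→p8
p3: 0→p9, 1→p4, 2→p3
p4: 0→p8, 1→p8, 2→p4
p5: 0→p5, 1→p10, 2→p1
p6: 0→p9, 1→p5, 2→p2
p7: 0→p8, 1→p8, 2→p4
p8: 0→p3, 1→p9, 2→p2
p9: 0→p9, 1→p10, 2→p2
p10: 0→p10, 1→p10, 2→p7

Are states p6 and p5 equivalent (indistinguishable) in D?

No

Initial partition by acceptance: {p1,p2,p3,p4,p5,p6,p7,p9,p10} | {p8}.
On input 0, block {p1,p2,p3,p4,p5,p6,p7,p9,p10} splits into {p2,p3,p5,p6,p9,p10} and {p1,p4,p7}.
On input 1, block {p2,p3,p5,p6,p9,p10} splits into {p2,p5,p6,p9,p10} and {p3}.
Split {p2,p5,p6,p9,p10} by δ(·,2) → {p5,p10} and {p6,p9} and {p2}.
Stable partition: {p5,p10} | {p8} | {p1,p4,p7} | {p3} | {p6,p9} | {p2} — 6 equivalence classes.
p6 and p5 end up in different blocks, so they are distinguishable. For instance, the string '20' is accepted from only p6.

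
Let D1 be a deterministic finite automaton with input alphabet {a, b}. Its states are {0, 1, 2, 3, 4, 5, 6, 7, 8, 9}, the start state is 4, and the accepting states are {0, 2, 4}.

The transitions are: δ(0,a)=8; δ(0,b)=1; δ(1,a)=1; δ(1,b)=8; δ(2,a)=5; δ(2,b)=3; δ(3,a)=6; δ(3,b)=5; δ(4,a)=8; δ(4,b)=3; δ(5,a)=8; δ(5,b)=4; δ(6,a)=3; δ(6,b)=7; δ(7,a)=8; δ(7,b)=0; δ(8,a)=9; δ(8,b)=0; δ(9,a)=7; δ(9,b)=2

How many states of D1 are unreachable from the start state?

A breadth-first search from the start state visits every state.

0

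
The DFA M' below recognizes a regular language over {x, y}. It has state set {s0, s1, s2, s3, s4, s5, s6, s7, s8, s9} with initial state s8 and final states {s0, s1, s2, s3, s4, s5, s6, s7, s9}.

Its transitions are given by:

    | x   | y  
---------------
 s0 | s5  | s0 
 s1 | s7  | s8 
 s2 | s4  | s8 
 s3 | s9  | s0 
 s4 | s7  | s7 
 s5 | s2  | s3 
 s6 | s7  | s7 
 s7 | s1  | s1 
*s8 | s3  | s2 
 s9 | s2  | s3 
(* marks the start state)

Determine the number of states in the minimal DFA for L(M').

States {s6} cannot be reached from the start state, so discard them.
P0 = {s0,s1,s2,s3,s4,s5,s7,s9} | {s8}.
On input y, block {s0,s1,s2,s3,s4,s5,s7,s9} splits into {s0,s3,s4,s5,s7,s9} and {s1,s2}.
Split {s0,s3,s4,s5,s7,s9} by δ(·,x) → {s0,s3,s4} and {s5,s7,s9}.
Split {s0,s3,s4} by δ(·,y) → {s0,s3} and {s4}.
On input x, block {s1,s2} splits into {s1} and {s2}.
Split {s5,s7,s9} by δ(·,x) → {s5,s9} and {s7}.
The partition is now stable with 7 blocks: {s0,s3} | {s8} | {s1} | {s5,s9} | {s4} | {s2} | {s7}.

7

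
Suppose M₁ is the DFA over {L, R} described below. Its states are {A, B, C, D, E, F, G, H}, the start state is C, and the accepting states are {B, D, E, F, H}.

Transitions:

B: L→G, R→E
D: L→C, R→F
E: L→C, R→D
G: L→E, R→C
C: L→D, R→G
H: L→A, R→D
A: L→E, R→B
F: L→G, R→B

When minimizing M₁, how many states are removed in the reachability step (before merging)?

2

BFS from C reaches {B, C, D, E, F, G}; the 2 state(s) A, H are never visited.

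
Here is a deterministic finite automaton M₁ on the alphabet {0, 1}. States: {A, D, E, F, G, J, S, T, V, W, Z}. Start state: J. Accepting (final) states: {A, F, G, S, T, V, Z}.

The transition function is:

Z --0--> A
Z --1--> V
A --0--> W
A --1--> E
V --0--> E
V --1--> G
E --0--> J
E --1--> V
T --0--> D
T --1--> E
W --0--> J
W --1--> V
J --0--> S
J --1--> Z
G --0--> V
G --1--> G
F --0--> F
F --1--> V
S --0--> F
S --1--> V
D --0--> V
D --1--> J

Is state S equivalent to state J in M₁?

No

First remove the unreachable states {D,T}; 9 states remain.
Start with accepting vs non-accepting: {A,F,G,S,V,Z} | {E,J,W}.
Split {A,F,G,S,V,Z} by δ(·,0) → {F,G,S,Z} and {A,V}.
On input 0, block {F,G,S,Z} splits into {G,Z} and {F,S}.
Refine {G,Z} on symbol 1: members go to different blocks, giving {G} and {Z}.
On input 0, block {E,J,W} splits into {E,W} and {J}.
Refine {A,V} on symbol 1: members go to different blocks, giving {V} and {A}.
No further refinement is possible. Final partition (7 blocks): {G} | {E,W} | {V} | {F,S} | {Z} | {J} | {A}.
S and J end up in different blocks, so they are distinguishable. For instance, the string 'ε' is accepted from only S.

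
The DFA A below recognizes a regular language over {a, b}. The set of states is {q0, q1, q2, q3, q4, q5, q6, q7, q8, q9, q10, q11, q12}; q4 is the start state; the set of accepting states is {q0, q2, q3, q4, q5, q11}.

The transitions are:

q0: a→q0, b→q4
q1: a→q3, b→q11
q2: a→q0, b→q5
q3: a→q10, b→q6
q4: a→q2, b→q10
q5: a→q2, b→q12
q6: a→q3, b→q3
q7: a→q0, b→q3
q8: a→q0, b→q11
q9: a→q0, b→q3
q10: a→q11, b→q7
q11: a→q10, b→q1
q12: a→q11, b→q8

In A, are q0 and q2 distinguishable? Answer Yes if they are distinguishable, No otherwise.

No

States {q9} cannot be reached from the start state, so discard them.
Start with accepting vs non-accepting: {q0,q2,q3,q4,q5,q11} | {q1,q6,q7,q8,q10,q12}.
Split {q0,q2,q3,q4,q5,q11} by δ(·,a) → {q0,q2,q4,q5} and {q3,q11}.
Refine {q0,q2,q4,q5} on symbol b: members go to different blocks, giving {q0,q2} and {q4,q5}.
Split {q1,q6,q7,q8,q10,q12} by δ(·,a) → {q1,q6,q10,q12} and {q7,q8}.
Refine {q1,q6,q10,q12} on symbol b: members go to different blocks, giving {q1,q6} and {q10,q12}.
No further refinement is possible. Final partition (6 blocks): {q0,q2} | {q1,q6} | {q3,q11} | {q4,q5} | {q7,q8} | {q10,q12}.
q0 and q2 lie in the same block of the stable partition, so they are equivalent — no string distinguishes them.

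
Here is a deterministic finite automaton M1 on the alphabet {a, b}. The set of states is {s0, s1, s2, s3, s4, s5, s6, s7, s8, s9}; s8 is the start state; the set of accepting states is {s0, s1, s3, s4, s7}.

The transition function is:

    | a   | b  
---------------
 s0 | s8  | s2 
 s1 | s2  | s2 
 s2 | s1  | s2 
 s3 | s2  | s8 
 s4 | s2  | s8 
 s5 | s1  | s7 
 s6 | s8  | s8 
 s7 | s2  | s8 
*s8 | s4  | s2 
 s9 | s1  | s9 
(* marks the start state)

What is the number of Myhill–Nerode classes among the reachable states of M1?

2

Reachable states from the start: {s1,s2,s4,s8}. Unreachable: {s0,s3,s5,s6,s7,s9} — drop them.
Start with accepting vs non-accepting: {s1,s4} | {s2,s8}.
No further refinement is possible. Final partition (2 blocks): {s1,s4} | {s2,s8}.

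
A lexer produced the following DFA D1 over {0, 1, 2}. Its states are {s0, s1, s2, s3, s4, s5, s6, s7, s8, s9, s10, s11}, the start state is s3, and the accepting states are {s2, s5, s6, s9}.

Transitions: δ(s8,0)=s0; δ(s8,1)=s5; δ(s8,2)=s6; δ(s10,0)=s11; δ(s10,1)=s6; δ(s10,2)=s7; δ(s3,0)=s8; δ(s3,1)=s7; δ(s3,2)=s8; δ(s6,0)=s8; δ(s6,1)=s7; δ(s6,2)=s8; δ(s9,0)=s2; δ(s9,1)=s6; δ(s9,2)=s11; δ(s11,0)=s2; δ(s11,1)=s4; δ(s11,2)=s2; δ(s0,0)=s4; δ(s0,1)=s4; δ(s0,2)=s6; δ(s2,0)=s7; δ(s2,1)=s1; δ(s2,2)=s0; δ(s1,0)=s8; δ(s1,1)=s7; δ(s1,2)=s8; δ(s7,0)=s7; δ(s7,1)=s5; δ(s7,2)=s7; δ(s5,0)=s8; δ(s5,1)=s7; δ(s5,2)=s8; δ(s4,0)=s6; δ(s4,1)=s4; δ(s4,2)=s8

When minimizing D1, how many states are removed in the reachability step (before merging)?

No path from s3 leads to s1, s2, s9, s10, s11; the other 7 states are all reachable.

5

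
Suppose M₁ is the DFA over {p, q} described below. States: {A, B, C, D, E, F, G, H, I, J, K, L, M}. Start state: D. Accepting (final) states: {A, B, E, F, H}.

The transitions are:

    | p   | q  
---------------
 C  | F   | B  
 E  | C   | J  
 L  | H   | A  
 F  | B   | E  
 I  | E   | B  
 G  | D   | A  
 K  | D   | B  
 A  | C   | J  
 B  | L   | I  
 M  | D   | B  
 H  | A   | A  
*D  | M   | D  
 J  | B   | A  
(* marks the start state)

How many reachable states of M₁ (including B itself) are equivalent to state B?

3

Reachable states from the start: {A,B,C,D,E,F,H,I,J,L,M}. Unreachable: {G,K} — drop them.
Initial partition by acceptance: {A,B,E,F,H} | {C,D,I,J,L,M}.
On input p, block {A,B,E,F,H} splits into {A,B,E} and {F,H}.
On input p, block {C,D,I,J,L,M} splits into {C,L} and {D,M} and {I,J}.
Split {D,M} by δ(·,q) → {D} and {M}.
No further refinement is possible. Final partition (6 blocks): {A,B,E} | {C,L} | {F,H} | {D} | {I,J} | {M}.
State B belongs to the block {A,B,E}, which has 3 states.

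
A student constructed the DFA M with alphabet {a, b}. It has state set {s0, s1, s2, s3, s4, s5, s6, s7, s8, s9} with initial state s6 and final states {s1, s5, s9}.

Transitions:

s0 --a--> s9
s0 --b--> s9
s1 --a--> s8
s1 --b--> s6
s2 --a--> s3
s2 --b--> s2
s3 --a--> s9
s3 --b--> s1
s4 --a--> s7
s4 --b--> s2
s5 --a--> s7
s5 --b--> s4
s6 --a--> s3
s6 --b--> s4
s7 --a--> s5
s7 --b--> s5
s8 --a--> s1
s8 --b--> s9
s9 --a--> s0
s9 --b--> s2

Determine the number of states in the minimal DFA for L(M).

All states are reachable from the start state.
P0 = {s1,s5,s9} | {s0,s2,s3,s4,s6,s7,s8}.
Refine {s0,s2,s3,s4,s6,s7,s8} on symbol a: members go to different blocks, giving {s0,s3,s7,s8} and {s2,s4,s6}.
The partition is now stable with 3 blocks: {s1,s5,s9} | {s0,s3,s7,s8} | {s2,s4,s6}.

3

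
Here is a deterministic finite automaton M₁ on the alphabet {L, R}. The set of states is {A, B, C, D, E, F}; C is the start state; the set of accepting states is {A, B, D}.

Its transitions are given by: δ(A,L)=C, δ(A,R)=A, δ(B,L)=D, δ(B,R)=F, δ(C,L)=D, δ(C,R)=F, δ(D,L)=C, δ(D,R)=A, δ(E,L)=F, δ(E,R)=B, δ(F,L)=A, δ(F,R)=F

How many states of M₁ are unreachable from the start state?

Starting at C and following transitions, the reachable set is {A, C, D, F}. That leaves B, E unreachable — 2 in total.

2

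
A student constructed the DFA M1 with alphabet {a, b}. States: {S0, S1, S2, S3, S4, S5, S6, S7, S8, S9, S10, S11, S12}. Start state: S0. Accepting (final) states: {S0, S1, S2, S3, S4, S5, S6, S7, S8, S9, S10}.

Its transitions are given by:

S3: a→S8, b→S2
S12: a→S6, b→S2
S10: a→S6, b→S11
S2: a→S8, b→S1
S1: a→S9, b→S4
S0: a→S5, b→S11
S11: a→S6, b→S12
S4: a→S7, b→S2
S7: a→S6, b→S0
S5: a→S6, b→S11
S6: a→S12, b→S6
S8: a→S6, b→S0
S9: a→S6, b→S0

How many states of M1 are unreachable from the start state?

2

BFS from S0 reaches {S0, S1, S2, S4, S5, S6, S7, S8, S9, S11, S12}; the 2 state(s) S3, S10 are never visited.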